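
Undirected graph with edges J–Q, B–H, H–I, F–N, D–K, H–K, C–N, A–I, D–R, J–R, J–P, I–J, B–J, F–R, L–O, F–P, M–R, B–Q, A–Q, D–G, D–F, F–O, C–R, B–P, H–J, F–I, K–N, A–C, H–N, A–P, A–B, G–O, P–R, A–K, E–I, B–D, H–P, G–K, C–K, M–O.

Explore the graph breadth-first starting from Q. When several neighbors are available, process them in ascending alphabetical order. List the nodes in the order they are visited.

Q -> A -> B -> J -> C -> I -> K -> P -> D -> H -> R -> N -> E -> F -> G -> M -> O -> L

Visit Q; enqueue A, B, J → queue [A, B, J]
Visit A; enqueue C, I, K, P → queue [B, J, C, I, K, P]
Visit B; enqueue D, H → queue [J, C, I, K, P, D, H]
Visit J; enqueue R → queue [C, I, K, P, D, H, R]
Visit C; enqueue N → queue [I, K, P, D, H, R, N]
Visit I; enqueue E, F → queue [K, P, D, H, R, N, E, F]
Visit K; enqueue G → queue [P, D, H, R, N, E, F, G]
Visit P → queue [D, H, R, N, E, F, G]
Visit D → queue [H, R, N, E, F, G]
Visit H → queue [R, N, E, F, G]
Visit R; enqueue M → queue [N, E, F, G, M]
Visit N → queue [E, F, G, M]
Visit E → queue [F, G, M]
Visit F; enqueue O → queue [G, M, O]
Visit G → queue [M, O]
Visit M → queue [O]
Visit O; enqueue L → queue [L]
Visit L → queue []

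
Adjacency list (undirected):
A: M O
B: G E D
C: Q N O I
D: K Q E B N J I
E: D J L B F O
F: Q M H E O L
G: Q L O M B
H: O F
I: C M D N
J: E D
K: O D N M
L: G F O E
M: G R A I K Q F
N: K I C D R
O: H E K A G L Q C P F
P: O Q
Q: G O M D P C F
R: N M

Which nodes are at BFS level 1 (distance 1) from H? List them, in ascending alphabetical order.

F, O

Level 0: H
Level 1: F, O
Level 2: A, C, E, G, K, L, M, P, Q
Level 3: B, D, I, J, N, R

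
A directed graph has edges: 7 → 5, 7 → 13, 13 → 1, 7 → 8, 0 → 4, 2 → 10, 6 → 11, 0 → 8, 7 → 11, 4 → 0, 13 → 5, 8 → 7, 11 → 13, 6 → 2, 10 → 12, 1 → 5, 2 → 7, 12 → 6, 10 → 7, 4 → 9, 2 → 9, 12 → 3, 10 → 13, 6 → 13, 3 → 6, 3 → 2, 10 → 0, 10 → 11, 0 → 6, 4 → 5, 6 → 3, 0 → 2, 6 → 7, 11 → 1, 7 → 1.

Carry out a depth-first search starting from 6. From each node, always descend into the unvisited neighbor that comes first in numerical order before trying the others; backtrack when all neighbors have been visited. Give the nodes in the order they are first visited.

6 2 7 1 5 8 11 13 9 10 0 4 12 3

Visit 6
6 → 2
2 → 7
7 → 1
1 → 5
7 → 8
7 → 11
11 → 13
2 → 9
2 → 10
10 → 0
0 → 4
10 → 12
12 → 3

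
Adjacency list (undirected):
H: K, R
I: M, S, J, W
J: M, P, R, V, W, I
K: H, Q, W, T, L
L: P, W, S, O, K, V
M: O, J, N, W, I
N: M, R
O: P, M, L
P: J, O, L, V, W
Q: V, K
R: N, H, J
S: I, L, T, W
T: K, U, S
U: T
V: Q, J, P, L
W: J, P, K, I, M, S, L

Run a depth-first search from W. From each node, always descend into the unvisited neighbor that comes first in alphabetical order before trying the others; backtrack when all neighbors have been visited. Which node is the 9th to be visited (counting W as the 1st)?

L

Visit W
W → I
I → J
J → M
M → N
N → R
R → H
H → K
K → L
L → O
O → P
P → V
V → Q
L → S
S → T
T → U

Visit order: W, I, J, M, N, R, H, K, L, O, P, V, Q, S, T, U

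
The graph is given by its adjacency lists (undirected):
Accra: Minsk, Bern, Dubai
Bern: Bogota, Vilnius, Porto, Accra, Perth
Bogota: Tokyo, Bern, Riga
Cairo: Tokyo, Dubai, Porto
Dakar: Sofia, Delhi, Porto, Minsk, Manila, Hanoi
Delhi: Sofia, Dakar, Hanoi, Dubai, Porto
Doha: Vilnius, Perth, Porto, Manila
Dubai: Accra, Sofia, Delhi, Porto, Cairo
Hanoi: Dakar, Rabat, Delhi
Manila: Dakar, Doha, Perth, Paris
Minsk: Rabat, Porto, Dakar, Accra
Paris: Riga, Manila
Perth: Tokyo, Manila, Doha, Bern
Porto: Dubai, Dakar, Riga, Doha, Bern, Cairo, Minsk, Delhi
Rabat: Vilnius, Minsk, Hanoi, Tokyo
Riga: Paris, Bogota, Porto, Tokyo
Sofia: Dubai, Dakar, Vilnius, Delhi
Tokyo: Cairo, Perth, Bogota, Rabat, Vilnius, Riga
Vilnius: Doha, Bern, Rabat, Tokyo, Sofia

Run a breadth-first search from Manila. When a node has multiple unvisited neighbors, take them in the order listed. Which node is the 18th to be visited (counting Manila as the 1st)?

Accra

Visit Manila; enqueue Dakar, Doha, Perth, Paris → queue [Dakar, Doha, Perth, Paris]
Visit Dakar; enqueue Sofia, Delhi, Porto, Minsk, Hanoi → queue [Doha, Perth, Paris, Sofia, Delhi, Porto, Minsk, Hanoi]
Visit Doha; enqueue Vilnius → queue [Perth, Paris, Sofia, Delhi, Porto, Minsk, Hanoi, Vilnius]
Visit Perth; enqueue Tokyo, Bern → queue [Paris, Sofia, Delhi, Porto, Minsk, Hanoi, Vilnius, Tokyo, Bern]
Visit Paris; enqueue Riga → queue [Sofia, Delhi, Porto, Minsk, Hanoi, Vilnius, Tokyo, Bern, Riga]
Visit Sofia; enqueue Dubai → queue [Delhi, Porto, Minsk, Hanoi, Vilnius, Tokyo, Bern, Riga, Dubai]
Visit Delhi → queue [Porto, Minsk, Hanoi, Vilnius, Tokyo, Bern, Riga, Dubai]
Visit Porto; enqueue Cairo → queue [Minsk, Hanoi, Vilnius, Tokyo, Bern, Riga, Dubai, Cairo]
Visit Minsk; enqueue Rabat, Accra → queue [Hanoi, Vilnius, Tokyo, Bern, Riga, Dubai, Cairo, Rabat, Accra]
Visit Hanoi → queue [Vilnius, Tokyo, Bern, Riga, Dubai, Cairo, Rabat, Accra]
Visit Vilnius → queue [Tokyo, Bern, Riga, Dubai, Cairo, Rabat, Accra]
Visit Tokyo; enqueue Bogota → queue [Bern, Riga, Dubai, Cairo, Rabat, Accra, Bogota]
Visit Bern → queue [Riga, Dubai, Cairo, Rabat, Accra, Bogota]
Visit Riga → queue [Dubai, Cairo, Rabat, Accra, Bogota]
Visit Dubai → queue [Cairo, Rabat, Accra, Bogota]
Visit Cairo → queue [Rabat, Accra, Bogota]
Visit Rabat → queue [Accra, Bogota]
Visit Accra → queue [Bogota]
Visit Bogota → queue []

Visit order: Manila, Dakar, Doha, Perth, Paris, Sofia, Delhi, Porto, Minsk, Hanoi, Vilnius, Tokyo, Bern, Riga, Dubai, Cairo, Rabat, Accra, Bogota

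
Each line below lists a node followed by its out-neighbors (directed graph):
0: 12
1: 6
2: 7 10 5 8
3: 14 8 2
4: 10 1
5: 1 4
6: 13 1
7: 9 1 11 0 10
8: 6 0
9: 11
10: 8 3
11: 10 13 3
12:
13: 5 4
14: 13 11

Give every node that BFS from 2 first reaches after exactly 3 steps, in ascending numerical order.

12, 13, 14

Level 0: 2
Level 1: 5, 7, 8, 10
Level 2: 0, 1, 3, 4, 6, 9, 11
Level 3: 12, 13, 14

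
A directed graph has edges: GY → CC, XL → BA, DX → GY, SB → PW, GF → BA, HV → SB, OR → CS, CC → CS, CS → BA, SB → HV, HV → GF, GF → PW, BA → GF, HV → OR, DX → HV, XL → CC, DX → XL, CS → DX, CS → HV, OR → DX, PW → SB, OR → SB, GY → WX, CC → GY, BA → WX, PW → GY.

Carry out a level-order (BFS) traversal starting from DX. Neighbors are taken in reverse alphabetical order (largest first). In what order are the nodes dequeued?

DX, XL, HV, GY, CC, BA, SB, OR, GF, WX, CS, PW

Visit DX; enqueue XL, HV, GY → queue [XL, HV, GY]
Visit XL; enqueue CC, BA → queue [HV, GY, CC, BA]
Visit HV; enqueue SB, OR, GF → queue [GY, CC, BA, SB, OR, GF]
Visit GY; enqueue WX → queue [CC, BA, SB, OR, GF, WX]
Visit CC; enqueue CS → queue [BA, SB, OR, GF, WX, CS]
Visit BA → queue [SB, OR, GF, WX, CS]
Visit SB; enqueue PW → queue [OR, GF, WX, CS, PW]
Visit OR → queue [GF, WX, CS, PW]
Visit GF → queue [WX, CS, PW]
Visit WX → queue [CS, PW]
Visit CS → queue [PW]
Visit PW → queue []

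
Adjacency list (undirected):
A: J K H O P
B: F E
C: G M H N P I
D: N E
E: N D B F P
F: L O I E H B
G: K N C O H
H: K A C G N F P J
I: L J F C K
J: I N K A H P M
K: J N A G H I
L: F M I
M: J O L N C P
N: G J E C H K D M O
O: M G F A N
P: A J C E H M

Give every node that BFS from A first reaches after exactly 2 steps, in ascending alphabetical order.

Level 0: A
Level 1: H, J, K, O, P
Level 2: C, E, F, G, I, M, N
Level 3: B, D, L

C, E, F, G, I, M, N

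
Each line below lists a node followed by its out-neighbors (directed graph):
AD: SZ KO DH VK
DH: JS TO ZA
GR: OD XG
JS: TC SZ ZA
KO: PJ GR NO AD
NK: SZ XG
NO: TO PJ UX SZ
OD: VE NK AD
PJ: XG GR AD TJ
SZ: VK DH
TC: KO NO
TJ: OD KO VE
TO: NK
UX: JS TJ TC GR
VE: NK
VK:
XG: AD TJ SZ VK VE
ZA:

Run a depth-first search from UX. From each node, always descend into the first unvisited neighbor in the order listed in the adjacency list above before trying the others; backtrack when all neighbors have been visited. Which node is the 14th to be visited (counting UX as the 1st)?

TJ

Visit UX
UX → JS
JS → TC
TC → KO
KO → PJ
PJ → XG
XG → AD
AD → SZ
SZ → VK
SZ → DH
DH → TO
TO → NK
DH → ZA
XG → TJ
TJ → OD
OD → VE
PJ → GR
KO → NO

Visit order: UX, JS, TC, KO, PJ, XG, AD, SZ, VK, DH, TO, NK, ZA, TJ, OD, VE, GR, NO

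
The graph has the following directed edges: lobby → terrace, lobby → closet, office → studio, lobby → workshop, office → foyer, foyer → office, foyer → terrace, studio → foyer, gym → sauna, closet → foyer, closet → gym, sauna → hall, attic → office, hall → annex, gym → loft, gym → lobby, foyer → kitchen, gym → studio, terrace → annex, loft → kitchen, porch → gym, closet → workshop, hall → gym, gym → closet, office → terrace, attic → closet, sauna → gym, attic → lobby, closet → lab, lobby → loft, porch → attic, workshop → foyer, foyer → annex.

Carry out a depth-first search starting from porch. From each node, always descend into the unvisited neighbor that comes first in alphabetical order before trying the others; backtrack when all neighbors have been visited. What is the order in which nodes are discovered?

Visit porch
porch → attic
attic → closet
closet → foyer
foyer → annex
foyer → kitchen
foyer → office
office → studio
office → terrace
closet → gym
gym → lobby
lobby → loft
lobby → workshop
gym → sauna
sauna → hall
closet → lab

porch → attic → closet → foyer → annex → kitchen → office → studio → terrace → gym → lobby → loft → workshop → sauna → hall → lab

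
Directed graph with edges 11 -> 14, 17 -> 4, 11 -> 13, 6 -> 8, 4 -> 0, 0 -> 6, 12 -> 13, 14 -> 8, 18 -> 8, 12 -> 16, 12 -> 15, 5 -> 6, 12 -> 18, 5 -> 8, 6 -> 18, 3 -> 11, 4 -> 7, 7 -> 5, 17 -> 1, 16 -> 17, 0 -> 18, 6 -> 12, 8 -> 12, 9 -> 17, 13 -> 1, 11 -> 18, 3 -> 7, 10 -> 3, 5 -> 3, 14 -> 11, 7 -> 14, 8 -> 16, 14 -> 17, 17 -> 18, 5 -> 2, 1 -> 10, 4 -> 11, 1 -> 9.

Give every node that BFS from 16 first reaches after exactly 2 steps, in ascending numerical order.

1, 4, 18

Level 0: 16
Level 1: 17
Level 2: 1, 4, 18
Level 3: 0, 7, 8, 9, 10, 11
Level 4: 3, 5, 6, 12, 13, 14
Level 5: 2, 15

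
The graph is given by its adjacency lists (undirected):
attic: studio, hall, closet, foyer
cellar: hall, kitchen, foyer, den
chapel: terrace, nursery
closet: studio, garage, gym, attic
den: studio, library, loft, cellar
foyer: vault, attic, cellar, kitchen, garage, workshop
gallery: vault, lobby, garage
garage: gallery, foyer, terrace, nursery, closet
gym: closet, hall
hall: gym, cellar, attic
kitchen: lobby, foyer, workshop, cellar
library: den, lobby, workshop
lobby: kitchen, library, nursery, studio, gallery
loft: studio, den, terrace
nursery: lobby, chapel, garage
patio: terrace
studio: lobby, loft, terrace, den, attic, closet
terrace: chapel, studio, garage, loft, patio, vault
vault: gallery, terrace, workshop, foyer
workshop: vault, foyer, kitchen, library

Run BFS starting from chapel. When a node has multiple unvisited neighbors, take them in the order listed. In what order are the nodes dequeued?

Visit chapel; enqueue terrace, nursery → queue [terrace, nursery]
Visit terrace; enqueue studio, garage, loft, patio, vault → queue [nursery, studio, garage, loft, patio, vault]
Visit nursery; enqueue lobby → queue [studio, garage, loft, patio, vault, lobby]
Visit studio; enqueue den, attic, closet → queue [garage, loft, patio, vault, lobby, den, attic, closet]
Visit garage; enqueue gallery, foyer → queue [loft, patio, vault, lobby, den, attic, closet, gallery, foyer]
Visit loft → queue [patio, vault, lobby, den, attic, closet, gallery, foyer]
Visit patio → queue [vault, lobby, den, attic, closet, gallery, foyer]
Visit vault; enqueue workshop → queue [lobby, den, attic, closet, gallery, foyer, workshop]
Visit lobby; enqueue kitchen, library → queue [den, attic, closet, gallery, foyer, workshop, kitchen, library]
Visit den; enqueue cellar → queue [attic, closet, gallery, foyer, workshop, kitchen, library, cellar]
Visit attic; enqueue hall → queue [closet, gallery, foyer, workshop, kitchen, library, cellar, hall]
Visit closet; enqueue gym → queue [gallery, foyer, workshop, kitchen, library, cellar, hall, gym]
Visit gallery → queue [foyer, workshop, kitchen, library, cellar, hall, gym]
Visit foyer → queue [workshop, kitchen, library, cellar, hall, gym]
Visit workshop → queue [kitchen, library, cellar, hall, gym]
Visit kitchen → queue [library, cellar, hall, gym]
Visit library → queue [cellar, hall, gym]
Visit cellar → queue [hall, gym]
Visit hall → queue [gym]
Visit gym → queue []

chapel -> terrace -> nursery -> studio -> garage -> loft -> patio -> vault -> lobby -> den -> attic -> closet -> gallery -> foyer -> workshop -> kitchen -> library -> cellar -> hall -> gym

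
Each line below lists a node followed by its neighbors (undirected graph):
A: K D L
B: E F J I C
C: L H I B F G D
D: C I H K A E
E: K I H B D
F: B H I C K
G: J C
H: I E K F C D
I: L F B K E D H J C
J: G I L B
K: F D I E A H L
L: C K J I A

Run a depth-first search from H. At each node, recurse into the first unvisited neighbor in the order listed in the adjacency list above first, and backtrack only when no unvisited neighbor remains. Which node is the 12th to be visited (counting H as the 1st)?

Visit H
H → I
I → L
L → C
C → B
B → E
E → K
K → F
K → D
D → A
B → J
J → G

Visit order: H, I, L, C, B, E, K, F, D, A, J, G

G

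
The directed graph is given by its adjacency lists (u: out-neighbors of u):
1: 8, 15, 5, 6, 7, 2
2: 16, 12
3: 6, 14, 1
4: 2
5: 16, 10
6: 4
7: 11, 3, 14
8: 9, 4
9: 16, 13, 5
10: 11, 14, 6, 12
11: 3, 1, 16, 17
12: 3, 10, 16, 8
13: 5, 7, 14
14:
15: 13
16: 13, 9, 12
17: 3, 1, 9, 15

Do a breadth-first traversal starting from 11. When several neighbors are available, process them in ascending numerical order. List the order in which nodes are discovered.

11 1 3 16 17 2 5 6 7 8 15 14 9 12 13 10 4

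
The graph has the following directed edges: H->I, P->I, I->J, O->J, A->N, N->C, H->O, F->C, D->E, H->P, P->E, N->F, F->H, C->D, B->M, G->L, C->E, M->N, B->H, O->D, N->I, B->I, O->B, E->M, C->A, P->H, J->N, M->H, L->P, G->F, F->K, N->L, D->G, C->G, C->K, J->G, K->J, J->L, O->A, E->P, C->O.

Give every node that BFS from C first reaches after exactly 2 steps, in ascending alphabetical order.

Level 0: C
Level 1: A, D, E, G, K, O
Level 2: B, F, J, L, M, N, P
Level 3: H, I

B, F, J, L, M, N, P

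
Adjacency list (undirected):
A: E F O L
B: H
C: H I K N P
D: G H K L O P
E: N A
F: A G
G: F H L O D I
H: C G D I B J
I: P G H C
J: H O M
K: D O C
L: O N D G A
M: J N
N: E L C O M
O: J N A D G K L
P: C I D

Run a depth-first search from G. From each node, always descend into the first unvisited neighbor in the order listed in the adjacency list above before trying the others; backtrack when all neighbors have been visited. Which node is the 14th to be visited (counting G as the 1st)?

Visit G
G → F
F → A
A → E
E → N
N → L
L → O
O → J
J → H
H → C
C → I
I → P
P → D
D → K
H → B
J → M

Visit order: G, F, A, E, N, L, O, J, H, C, I, P, D, K, B, M

K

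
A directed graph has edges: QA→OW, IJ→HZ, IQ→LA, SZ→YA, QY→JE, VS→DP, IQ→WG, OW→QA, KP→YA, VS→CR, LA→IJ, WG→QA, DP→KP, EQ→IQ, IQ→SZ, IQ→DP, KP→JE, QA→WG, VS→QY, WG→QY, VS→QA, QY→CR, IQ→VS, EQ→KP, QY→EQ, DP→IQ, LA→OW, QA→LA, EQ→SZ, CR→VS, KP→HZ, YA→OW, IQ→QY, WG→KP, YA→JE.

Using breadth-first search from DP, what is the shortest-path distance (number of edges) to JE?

Level 0: DP
Level 1: IQ, KP
Level 2: HZ, JE, LA, QY, SZ, VS, WG, YA
Level 3: CR, EQ, IJ, OW, QA
JE first appears at level 2.

2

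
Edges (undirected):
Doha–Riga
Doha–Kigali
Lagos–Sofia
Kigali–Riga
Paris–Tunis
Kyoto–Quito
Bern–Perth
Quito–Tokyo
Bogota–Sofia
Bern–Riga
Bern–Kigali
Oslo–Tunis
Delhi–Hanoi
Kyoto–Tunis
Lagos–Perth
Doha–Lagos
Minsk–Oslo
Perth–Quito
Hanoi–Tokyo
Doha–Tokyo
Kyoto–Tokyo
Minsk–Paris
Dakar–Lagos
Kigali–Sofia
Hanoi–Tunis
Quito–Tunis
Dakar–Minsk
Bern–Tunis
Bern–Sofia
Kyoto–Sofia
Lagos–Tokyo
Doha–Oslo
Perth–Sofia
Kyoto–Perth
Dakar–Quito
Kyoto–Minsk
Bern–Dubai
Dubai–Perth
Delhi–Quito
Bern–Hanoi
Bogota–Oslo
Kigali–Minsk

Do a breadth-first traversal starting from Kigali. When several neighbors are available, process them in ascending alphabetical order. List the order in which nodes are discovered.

Kigali -> Bern -> Doha -> Minsk -> Riga -> Sofia -> Dubai -> Hanoi -> Perth -> Tunis -> Lagos -> Oslo -> Tokyo -> Dakar -> Kyoto -> Paris -> Bogota -> Delhi -> Quito

Visit Kigali; enqueue Bern, Doha, Minsk, Riga, Sofia → queue [Bern, Doha, Minsk, Riga, Sofia]
Visit Bern; enqueue Dubai, Hanoi, Perth, Tunis → queue [Doha, Minsk, Riga, Sofia, Dubai, Hanoi, Perth, Tunis]
Visit Doha; enqueue Lagos, Oslo, Tokyo → queue [Minsk, Riga, Sofia, Dubai, Hanoi, Perth, Tunis, Lagos, Oslo, Tokyo]
Visit Minsk; enqueue Dakar, Kyoto, Paris → queue [Riga, Sofia, Dubai, Hanoi, Perth, Tunis, Lagos, Oslo, Tokyo, Dakar, Kyoto, Paris]
Visit Riga → queue [Sofia, Dubai, Hanoi, Perth, Tunis, Lagos, Oslo, Tokyo, Dakar, Kyoto, Paris]
Visit Sofia; enqueue Bogota → queue [Dubai, Hanoi, Perth, Tunis, Lagos, Oslo, Tokyo, Dakar, Kyoto, Paris, Bogota]
Visit Dubai → queue [Hanoi, Perth, Tunis, Lagos, Oslo, Tokyo, Dakar, Kyoto, Paris, Bogota]
Visit Hanoi; enqueue Delhi → queue [Perth, Tunis, Lagos, Oslo, Tokyo, Dakar, Kyoto, Paris, Bogota, Delhi]
Visit Perth; enqueue Quito → queue [Tunis, Lagos, Oslo, Tokyo, Dakar, Kyoto, Paris, Bogota, Delhi, Quito]
Visit Tunis → queue [Lagos, Oslo, Tokyo, Dakar, Kyoto, Paris, Bogota, Delhi, Quito]
Visit Lagos → queue [Oslo, Tokyo, Dakar, Kyoto, Paris, Bogota, Delhi, Quito]
Visit Oslo → queue [Tokyo, Dakar, Kyoto, Paris, Bogota, Delhi, Quito]
Visit Tokyo → queue [Dakar, Kyoto, Paris, Bogota, Delhi, Quito]
Visit Dakar → queue [Kyoto, Paris, Bogota, Delhi, Quito]
Visit Kyoto → queue [Paris, Bogota, Delhi, Quito]
Visit Paris → queue [Bogota, Delhi, Quito]
Visit Bogota → queue [Delhi, Quito]
Visit Delhi → queue [Quito]
Visit Quito → queue []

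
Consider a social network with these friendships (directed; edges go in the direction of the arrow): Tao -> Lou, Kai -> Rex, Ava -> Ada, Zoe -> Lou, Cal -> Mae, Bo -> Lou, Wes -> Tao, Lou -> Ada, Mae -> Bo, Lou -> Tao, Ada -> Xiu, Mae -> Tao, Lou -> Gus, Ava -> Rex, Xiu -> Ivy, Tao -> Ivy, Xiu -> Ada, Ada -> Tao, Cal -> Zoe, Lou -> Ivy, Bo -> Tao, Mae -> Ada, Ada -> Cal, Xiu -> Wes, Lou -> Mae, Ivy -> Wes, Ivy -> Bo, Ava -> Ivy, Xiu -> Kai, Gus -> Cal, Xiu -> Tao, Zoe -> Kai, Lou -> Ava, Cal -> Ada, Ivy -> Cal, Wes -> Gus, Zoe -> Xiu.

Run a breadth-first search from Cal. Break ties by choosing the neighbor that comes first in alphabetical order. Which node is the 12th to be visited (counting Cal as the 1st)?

Visit Cal; enqueue Ada, Mae, Zoe → queue [Ada, Mae, Zoe]
Visit Ada; enqueue Tao, Xiu → queue [Mae, Zoe, Tao, Xiu]
Visit Mae; enqueue Bo → queue [Zoe, Tao, Xiu, Bo]
Visit Zoe; enqueue Kai, Lou → queue [Tao, Xiu, Bo, Kai, Lou]
Visit Tao; enqueue Ivy → queue [Xiu, Bo, Kai, Lou, Ivy]
Visit Xiu; enqueue Wes → queue [Bo, Kai, Lou, Ivy, Wes]
Visit Bo → queue [Kai, Lou, Ivy, Wes]
Visit Kai; enqueue Rex → queue [Lou, Ivy, Wes, Rex]
Visit Lou; enqueue Ava, Gus → queue [Ivy, Wes, Rex, Ava, Gus]
Visit Ivy → queue [Wes, Rex, Ava, Gus]
Visit Wes → queue [Rex, Ava, Gus]
Visit Rex → queue [Ava, Gus]
Visit Ava → queue [Gus]
Visit Gus → queue []

Visit order: Cal, Ada, Mae, Zoe, Tao, Xiu, Bo, Kai, Lou, Ivy, Wes, Rex, Ava, Gus

Rex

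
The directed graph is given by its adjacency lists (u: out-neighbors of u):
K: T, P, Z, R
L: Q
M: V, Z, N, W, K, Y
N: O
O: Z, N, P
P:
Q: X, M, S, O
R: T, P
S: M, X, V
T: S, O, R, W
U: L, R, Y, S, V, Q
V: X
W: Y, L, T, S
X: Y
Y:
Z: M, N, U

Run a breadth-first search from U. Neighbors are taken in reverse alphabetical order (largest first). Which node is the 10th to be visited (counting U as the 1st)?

Visit U; enqueue Y, V, S, R, Q, L → queue [Y, V, S, R, Q, L]
Visit Y → queue [V, S, R, Q, L]
Visit V; enqueue X → queue [S, R, Q, L, X]
Visit S; enqueue M → queue [R, Q, L, X, M]
Visit R; enqueue T, P → queue [Q, L, X, M, T, P]
Visit Q; enqueue O → queue [L, X, M, T, P, O]
Visit L → queue [X, M, T, P, O]
Visit X → queue [M, T, P, O]
Visit M; enqueue Z, W, N, K → queue [T, P, O, Z, W, N, K]
Visit T → queue [P, O, Z, W, N, K]
Visit P → queue [O, Z, W, N, K]
Visit O → queue [Z, W, N, K]
Visit Z → queue [W, N, K]
Visit W → queue [N, K]
Visit N → queue [K]
Visit K → queue []

Visit order: U, Y, V, S, R, Q, L, X, M, T, P, O, Z, W, N, K

T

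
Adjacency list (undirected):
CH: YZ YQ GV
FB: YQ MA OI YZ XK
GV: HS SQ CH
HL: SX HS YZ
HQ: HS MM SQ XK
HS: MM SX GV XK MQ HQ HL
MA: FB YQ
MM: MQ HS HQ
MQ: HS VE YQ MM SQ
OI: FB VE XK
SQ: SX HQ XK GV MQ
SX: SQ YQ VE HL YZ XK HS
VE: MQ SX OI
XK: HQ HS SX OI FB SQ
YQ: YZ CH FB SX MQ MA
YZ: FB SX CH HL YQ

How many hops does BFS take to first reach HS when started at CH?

Level 0: CH
Level 1: GV, YQ, YZ
Level 2: FB, HL, HS, MA, MQ, SQ, SX
Level 3: HQ, MM, OI, VE, XK
HS first appears at level 2.

2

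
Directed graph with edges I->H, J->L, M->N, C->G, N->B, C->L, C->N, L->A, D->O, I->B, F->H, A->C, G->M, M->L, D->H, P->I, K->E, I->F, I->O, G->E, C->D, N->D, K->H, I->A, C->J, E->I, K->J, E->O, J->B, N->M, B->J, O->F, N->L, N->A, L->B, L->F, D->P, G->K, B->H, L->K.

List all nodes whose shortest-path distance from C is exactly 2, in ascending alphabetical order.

Level 0: C
Level 1: D, G, J, L, N
Level 2: A, B, E, F, H, K, M, O, P
Level 3: I

A, B, E, F, H, K, M, O, P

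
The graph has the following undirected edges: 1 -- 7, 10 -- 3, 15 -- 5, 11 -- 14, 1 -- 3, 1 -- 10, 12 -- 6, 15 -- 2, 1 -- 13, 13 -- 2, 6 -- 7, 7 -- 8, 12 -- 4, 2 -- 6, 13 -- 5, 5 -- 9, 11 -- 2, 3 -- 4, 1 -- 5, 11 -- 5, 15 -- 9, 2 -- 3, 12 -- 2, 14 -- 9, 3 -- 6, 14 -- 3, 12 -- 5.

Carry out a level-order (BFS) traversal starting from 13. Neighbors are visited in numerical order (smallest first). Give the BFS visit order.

13, 1, 2, 5, 3, 7, 10, 6, 11, 12, 15, 9, 4, 14, 8

Visit 13; enqueue 1, 2, 5 → queue [1, 2, 5]
Visit 1; enqueue 3, 7, 10 → queue [2, 5, 3, 7, 10]
Visit 2; enqueue 6, 11, 12, 15 → queue [5, 3, 7, 10, 6, 11, 12, 15]
Visit 5; enqueue 9 → queue [3, 7, 10, 6, 11, 12, 15, 9]
Visit 3; enqueue 4, 14 → queue [7, 10, 6, 11, 12, 15, 9, 4, 14]
Visit 7; enqueue 8 → queue [10, 6, 11, 12, 15, 9, 4, 14, 8]
Visit 10 → queue [6, 11, 12, 15, 9, 4, 14, 8]
Visit 6 → queue [11, 12, 15, 9, 4, 14, 8]
Visit 11 → queue [12, 15, 9, 4, 14, 8]
Visit 12 → queue [15, 9, 4, 14, 8]
Visit 15 → queue [9, 4, 14, 8]
Visit 9 → queue [4, 14, 8]
Visit 4 → queue [14, 8]
Visit 14 → queue [8]
Visit 8 → queue []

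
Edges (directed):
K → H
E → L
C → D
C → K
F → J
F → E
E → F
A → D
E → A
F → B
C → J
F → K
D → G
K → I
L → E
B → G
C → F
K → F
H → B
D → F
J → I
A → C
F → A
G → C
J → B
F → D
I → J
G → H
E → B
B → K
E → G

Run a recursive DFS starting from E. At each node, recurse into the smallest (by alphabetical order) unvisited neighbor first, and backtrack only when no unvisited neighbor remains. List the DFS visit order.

Visit E
E → A
A → C
C → D
D → F
F → B
B → G
G → H
B → K
K → I
I → J
E → L

E A C D F B G H K I J L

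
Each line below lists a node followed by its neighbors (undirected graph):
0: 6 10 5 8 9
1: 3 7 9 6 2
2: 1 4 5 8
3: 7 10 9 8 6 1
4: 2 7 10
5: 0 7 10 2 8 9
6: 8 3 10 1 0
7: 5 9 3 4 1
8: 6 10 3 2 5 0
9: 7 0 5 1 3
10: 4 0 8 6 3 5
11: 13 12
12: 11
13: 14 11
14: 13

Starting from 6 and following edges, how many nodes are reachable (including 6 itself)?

11

BFS from 6 visits: 6, 10, 8, 3, 1, 0, 5, 4, 2, 9, 7
Reachable nodes: 11 of 15 total.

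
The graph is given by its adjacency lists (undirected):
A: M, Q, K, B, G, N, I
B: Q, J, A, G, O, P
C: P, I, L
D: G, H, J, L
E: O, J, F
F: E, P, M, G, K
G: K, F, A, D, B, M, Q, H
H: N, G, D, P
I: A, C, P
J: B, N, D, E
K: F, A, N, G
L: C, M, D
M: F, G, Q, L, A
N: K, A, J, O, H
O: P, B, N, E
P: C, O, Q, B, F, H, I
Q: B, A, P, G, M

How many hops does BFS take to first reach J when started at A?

Level 0: A
Level 1: B, G, I, K, M, N, Q
Level 2: C, D, F, H, J, L, O, P
Level 3: E
J first appears at level 2.

2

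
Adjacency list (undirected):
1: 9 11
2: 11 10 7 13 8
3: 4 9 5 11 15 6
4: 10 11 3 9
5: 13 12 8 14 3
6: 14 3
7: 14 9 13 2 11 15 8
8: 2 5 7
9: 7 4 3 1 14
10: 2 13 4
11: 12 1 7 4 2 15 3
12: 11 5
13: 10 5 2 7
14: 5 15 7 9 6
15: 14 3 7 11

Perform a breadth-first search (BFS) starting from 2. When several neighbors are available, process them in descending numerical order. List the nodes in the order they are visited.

2 -> 13 -> 11 -> 10 -> 8 -> 7 -> 5 -> 15 -> 12 -> 4 -> 3 -> 1 -> 14 -> 9 -> 6

Visit 2; enqueue 13, 11, 10, 8, 7 → queue [13, 11, 10, 8, 7]
Visit 13; enqueue 5 → queue [11, 10, 8, 7, 5]
Visit 11; enqueue 15, 12, 4, 3, 1 → queue [10, 8, 7, 5, 15, 12, 4, 3, 1]
Visit 10 → queue [8, 7, 5, 15, 12, 4, 3, 1]
Visit 8 → queue [7, 5, 15, 12, 4, 3, 1]
Visit 7; enqueue 14, 9 → queue [5, 15, 12, 4, 3, 1, 14, 9]
Visit 5 → queue [15, 12, 4, 3, 1, 14, 9]
Visit 15 → queue [12, 4, 3, 1, 14, 9]
Visit 12 → queue [4, 3, 1, 14, 9]
Visit 4 → queue [3, 1, 14, 9]
Visit 3; enqueue 6 → queue [1, 14, 9, 6]
Visit 1 → queue [14, 9, 6]
Visit 14 → queue [9, 6]
Visit 9 → queue [6]
Visit 6 → queue []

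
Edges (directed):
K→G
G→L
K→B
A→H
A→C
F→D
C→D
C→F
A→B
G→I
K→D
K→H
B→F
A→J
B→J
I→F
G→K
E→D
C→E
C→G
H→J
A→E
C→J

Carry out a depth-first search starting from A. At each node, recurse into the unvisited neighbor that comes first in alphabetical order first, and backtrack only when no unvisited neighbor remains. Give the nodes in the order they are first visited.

A -> B -> F -> D -> J -> C -> E -> G -> I -> K -> H -> L

Visit A
A → B
B → F
F → D
B → J
A → C
C → E
C → G
G → I
G → K
K → H
G → L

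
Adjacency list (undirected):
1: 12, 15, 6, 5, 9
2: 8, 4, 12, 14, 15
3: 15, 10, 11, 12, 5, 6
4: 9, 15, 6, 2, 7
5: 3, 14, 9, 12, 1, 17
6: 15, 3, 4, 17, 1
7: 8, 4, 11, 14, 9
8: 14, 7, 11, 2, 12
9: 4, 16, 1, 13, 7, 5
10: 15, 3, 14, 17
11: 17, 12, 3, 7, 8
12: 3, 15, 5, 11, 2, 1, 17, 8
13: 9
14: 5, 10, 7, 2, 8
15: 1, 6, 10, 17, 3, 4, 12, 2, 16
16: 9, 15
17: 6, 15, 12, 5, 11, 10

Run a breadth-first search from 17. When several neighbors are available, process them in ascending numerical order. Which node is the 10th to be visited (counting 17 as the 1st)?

9

Visit 17; enqueue 5, 6, 10, 11, 12, 15 → queue [5, 6, 10, 11, 12, 15]
Visit 5; enqueue 1, 3, 9, 14 → queue [6, 10, 11, 12, 15, 1, 3, 9, 14]
Visit 6; enqueue 4 → queue [10, 11, 12, 15, 1, 3, 9, 14, 4]
Visit 10 → queue [11, 12, 15, 1, 3, 9, 14, 4]
Visit 11; enqueue 7, 8 → queue [12, 15, 1, 3, 9, 14, 4, 7, 8]
Visit 12; enqueue 2 → queue [15, 1, 3, 9, 14, 4, 7, 8, 2]
Visit 15; enqueue 16 → queue [1, 3, 9, 14, 4, 7, 8, 2, 16]
Visit 1 → queue [3, 9, 14, 4, 7, 8, 2, 16]
Visit 3 → queue [9, 14, 4, 7, 8, 2, 16]
Visit 9; enqueue 13 → queue [14, 4, 7, 8, 2, 16, 13]
Visit 14 → queue [4, 7, 8, 2, 16, 13]
Visit 4 → queue [7, 8, 2, 16, 13]
Visit 7 → queue [8, 2, 16, 13]
Visit 8 → queue [2, 16, 13]
Visit 2 → queue [16, 13]
Visit 16 → queue [13]
Visit 13 → queue []

Visit order: 17, 5, 6, 10, 11, 12, 15, 1, 3, 9, 14, 4, 7, 8, 2, 16, 13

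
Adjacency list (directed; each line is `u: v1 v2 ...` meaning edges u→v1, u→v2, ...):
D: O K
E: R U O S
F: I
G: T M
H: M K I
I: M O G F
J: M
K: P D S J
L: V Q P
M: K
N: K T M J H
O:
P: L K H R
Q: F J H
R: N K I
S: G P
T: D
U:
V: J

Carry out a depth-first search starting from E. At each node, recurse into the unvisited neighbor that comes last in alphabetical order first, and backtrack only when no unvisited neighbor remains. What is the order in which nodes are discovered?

E -> U -> S -> P -> R -> N -> T -> D -> O -> K -> J -> M -> H -> I -> G -> F -> L -> V -> Q

Visit E
E → U
E → S
S → P
P → R
R → N
N → T
T → D
D → O
D → K
K → J
J → M
N → H
H → I
I → G
I → F
P → L
L → V
L → Q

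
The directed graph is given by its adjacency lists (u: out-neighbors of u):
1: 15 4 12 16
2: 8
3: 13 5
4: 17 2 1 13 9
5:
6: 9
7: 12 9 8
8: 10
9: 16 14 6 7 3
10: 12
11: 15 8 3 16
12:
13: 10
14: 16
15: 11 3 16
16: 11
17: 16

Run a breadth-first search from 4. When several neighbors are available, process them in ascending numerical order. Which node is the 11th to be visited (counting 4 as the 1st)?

3

Visit 4; enqueue 1, 2, 9, 13, 17 → queue [1, 2, 9, 13, 17]
Visit 1; enqueue 12, 15, 16 → queue [2, 9, 13, 17, 12, 15, 16]
Visit 2; enqueue 8 → queue [9, 13, 17, 12, 15, 16, 8]
Visit 9; enqueue 3, 6, 7, 14 → queue [13, 17, 12, 15, 16, 8, 3, 6, 7, 14]
Visit 13; enqueue 10 → queue [17, 12, 15, 16, 8, 3, 6, 7, 14, 10]
Visit 17 → queue [12, 15, 16, 8, 3, 6, 7, 14, 10]
Visit 12 → queue [15, 16, 8, 3, 6, 7, 14, 10]
Visit 15; enqueue 11 → queue [16, 8, 3, 6, 7, 14, 10, 11]
Visit 16 → queue [8, 3, 6, 7, 14, 10, 11]
Visit 8 → queue [3, 6, 7, 14, 10, 11]
Visit 3; enqueue 5 → queue [6, 7, 14, 10, 11, 5]
Visit 6 → queue [7, 14, 10, 11, 5]
Visit 7 → queue [14, 10, 11, 5]
Visit 14 → queue [10, 11, 5]
Visit 10 → queue [11, 5]
Visit 11 → queue [5]
Visit 5 → queue []

Visit order: 4, 1, 2, 9, 13, 17, 12, 15, 16, 8, 3, 6, 7, 14, 10, 11, 5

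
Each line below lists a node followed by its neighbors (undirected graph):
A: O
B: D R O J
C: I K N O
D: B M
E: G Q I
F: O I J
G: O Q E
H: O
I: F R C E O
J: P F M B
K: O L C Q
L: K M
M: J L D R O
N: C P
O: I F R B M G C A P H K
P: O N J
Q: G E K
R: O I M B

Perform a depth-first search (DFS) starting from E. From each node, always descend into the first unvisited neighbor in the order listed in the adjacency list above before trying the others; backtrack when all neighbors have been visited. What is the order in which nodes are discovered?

Visit E
E → G
G → O
O → I
I → F
F → J
J → P
P → N
N → C
C → K
K → L
L → M
M → D
D → B
B → R
K → Q
O → A
O → H

E, G, O, I, F, J, P, N, C, K, L, M, D, B, R, Q, A, H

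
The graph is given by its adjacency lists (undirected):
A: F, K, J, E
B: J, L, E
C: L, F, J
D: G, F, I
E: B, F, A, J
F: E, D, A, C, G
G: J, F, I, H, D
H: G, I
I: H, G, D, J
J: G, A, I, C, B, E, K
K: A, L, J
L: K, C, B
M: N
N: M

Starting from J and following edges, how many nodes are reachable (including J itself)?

12

BFS from J visits: J, K, I, G, E, C, B, A, L, H, D, F
Reachable nodes: 12 of 14 total.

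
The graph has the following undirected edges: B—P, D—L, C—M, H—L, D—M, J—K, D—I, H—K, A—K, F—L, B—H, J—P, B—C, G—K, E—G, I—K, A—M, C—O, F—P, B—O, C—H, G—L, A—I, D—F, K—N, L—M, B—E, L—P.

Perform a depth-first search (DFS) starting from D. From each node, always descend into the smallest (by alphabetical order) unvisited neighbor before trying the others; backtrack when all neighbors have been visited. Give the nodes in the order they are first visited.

Visit D
D → F
F → L
L → G
G → E
E → B
B → C
C → H
H → K
K → A
A → I
A → M
K → J
J → P
K → N
C → O

D, F, L, G, E, B, C, H, K, A, I, M, J, P, N, O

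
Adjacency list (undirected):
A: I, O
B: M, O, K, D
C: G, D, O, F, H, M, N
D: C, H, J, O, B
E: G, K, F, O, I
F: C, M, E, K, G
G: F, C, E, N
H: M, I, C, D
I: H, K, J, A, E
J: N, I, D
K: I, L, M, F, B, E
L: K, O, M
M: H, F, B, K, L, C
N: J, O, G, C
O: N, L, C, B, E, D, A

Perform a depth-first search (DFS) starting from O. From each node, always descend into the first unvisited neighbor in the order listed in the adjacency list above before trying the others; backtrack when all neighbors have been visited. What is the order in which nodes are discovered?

Visit O
O → N
N → J
J → I
I → H
H → M
M → F
F → C
C → G
G → E
E → K
K → L
K → B
B → D
I → A

O, N, J, I, H, M, F, C, G, E, K, L, B, D, A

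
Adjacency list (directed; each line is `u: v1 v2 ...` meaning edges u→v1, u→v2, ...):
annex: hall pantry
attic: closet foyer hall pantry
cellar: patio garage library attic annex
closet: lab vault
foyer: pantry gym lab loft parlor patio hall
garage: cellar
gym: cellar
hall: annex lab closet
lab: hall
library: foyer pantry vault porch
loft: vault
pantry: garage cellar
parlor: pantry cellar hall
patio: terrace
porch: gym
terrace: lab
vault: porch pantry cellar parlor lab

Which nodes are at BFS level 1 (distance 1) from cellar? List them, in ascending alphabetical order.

annex, attic, garage, library, patio

Level 0: cellar
Level 1: annex, attic, garage, library, patio
Level 2: closet, foyer, hall, pantry, porch, terrace, vault
Level 3: gym, lab, loft, parlor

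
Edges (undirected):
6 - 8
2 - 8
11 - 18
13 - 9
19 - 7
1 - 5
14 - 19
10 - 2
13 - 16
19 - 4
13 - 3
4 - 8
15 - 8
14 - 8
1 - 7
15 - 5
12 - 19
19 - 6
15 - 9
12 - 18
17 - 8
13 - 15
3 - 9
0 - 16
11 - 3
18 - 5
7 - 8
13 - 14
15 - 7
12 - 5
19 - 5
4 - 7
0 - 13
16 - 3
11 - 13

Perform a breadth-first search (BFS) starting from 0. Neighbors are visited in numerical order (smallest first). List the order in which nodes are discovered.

0, 13, 16, 3, 9, 11, 14, 15, 18, 8, 19, 5, 7, 12, 2, 4, 6, 17, 1, 10

Visit 0; enqueue 13, 16 → queue [13, 16]
Visit 13; enqueue 3, 9, 11, 14, 15 → queue [16, 3, 9, 11, 14, 15]
Visit 16 → queue [3, 9, 11, 14, 15]
Visit 3 → queue [9, 11, 14, 15]
Visit 9 → queue [11, 14, 15]
Visit 11; enqueue 18 → queue [14, 15, 18]
Visit 14; enqueue 8, 19 → queue [15, 18, 8, 19]
Visit 15; enqueue 5, 7 → queue [18, 8, 19, 5, 7]
Visit 18; enqueue 12 → queue [8, 19, 5, 7, 12]
Visit 8; enqueue 2, 4, 6, 17 → queue [19, 5, 7, 12, 2, 4, 6, 17]
Visit 19 → queue [5, 7, 12, 2, 4, 6, 17]
Visit 5; enqueue 1 → queue [7, 12, 2, 4, 6, 17, 1]
Visit 7 → queue [12, 2, 4, 6, 17, 1]
Visit 12 → queue [2, 4, 6, 17, 1]
Visit 2; enqueue 10 → queue [4, 6, 17, 1, 10]
Visit 4 → queue [6, 17, 1, 10]
Visit 6 → queue [17, 1, 10]
Visit 17 → queue [1, 10]
Visit 1 → queue [10]
Visit 10 → queue []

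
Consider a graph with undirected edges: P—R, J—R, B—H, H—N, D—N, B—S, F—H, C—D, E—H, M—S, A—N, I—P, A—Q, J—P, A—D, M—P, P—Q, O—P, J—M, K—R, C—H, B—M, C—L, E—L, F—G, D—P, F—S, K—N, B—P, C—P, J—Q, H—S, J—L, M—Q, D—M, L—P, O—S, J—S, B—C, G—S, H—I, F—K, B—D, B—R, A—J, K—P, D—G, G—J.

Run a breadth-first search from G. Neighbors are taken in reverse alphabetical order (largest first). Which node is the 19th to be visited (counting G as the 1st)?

E

Visit G; enqueue S, J, F, D → queue [S, J, F, D]
Visit S; enqueue O, M, H, B → queue [J, F, D, O, M, H, B]
Visit J; enqueue R, Q, P, L, A → queue [F, D, O, M, H, B, R, Q, P, L, A]
Visit F; enqueue K → queue [D, O, M, H, B, R, Q, P, L, A, K]
Visit D; enqueue N, C → queue [O, M, H, B, R, Q, P, L, A, K, N, C]
Visit O → queue [M, H, B, R, Q, P, L, A, K, N, C]
Visit M → queue [H, B, R, Q, P, L, A, K, N, C]
Visit H; enqueue I, E → queue [B, R, Q, P, L, A, K, N, C, I, E]
Visit B → queue [R, Q, P, L, A, K, N, C, I, E]
Visit R → queue [Q, P, L, A, K, N, C, I, E]
Visit Q → queue [P, L, A, K, N, C, I, E]
Visit P → queue [L, A, K, N, C, I, E]
Visit L → queue [A, K, N, C, I, E]
Visit A → queue [K, N, C, I, E]
Visit K → queue [N, C, I, E]
Visit N → queue [C, I, E]
Visit C → queue [I, E]
Visit I → queue [E]
Visit E → queue []

Visit order: G, S, J, F, D, O, M, H, B, R, Q, P, L, A, K, N, C, I, E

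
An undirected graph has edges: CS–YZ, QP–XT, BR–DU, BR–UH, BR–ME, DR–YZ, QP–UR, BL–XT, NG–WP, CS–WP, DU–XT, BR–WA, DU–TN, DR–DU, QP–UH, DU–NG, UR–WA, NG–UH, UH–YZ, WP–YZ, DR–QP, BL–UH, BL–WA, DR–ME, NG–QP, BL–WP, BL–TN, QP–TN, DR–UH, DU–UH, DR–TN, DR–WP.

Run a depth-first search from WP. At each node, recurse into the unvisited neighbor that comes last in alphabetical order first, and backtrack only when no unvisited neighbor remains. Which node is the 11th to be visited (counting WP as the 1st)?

WA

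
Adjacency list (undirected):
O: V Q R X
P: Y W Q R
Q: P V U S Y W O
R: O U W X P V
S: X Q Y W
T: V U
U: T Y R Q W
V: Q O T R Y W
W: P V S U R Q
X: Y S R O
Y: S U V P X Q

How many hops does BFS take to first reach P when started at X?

Level 0: X
Level 1: O, R, S, Y
Level 2: P, Q, U, V, W
Level 3: T
P first appears at level 2.

2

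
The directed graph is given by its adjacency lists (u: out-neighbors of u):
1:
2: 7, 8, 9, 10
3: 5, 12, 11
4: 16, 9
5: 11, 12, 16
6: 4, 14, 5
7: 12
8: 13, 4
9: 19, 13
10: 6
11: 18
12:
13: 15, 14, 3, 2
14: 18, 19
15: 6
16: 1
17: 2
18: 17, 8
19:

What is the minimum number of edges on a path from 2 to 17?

5

Level 0: 2
Level 1: 7, 8, 9, 10
Level 2: 4, 6, 12, 13, 19
Level 3: 3, 5, 14, 15, 16
Level 4: 1, 11, 18
Level 5: 17
17 first appears at level 5.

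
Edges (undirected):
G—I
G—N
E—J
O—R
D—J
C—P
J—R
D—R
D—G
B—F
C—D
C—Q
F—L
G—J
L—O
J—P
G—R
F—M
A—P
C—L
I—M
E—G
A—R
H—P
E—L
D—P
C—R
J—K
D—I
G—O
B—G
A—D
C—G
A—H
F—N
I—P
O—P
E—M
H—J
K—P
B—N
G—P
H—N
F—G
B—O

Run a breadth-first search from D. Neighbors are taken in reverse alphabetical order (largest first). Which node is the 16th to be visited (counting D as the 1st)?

Visit D; enqueue R, P, J, I, G, C, A → queue [R, P, J, I, G, C, A]
Visit R; enqueue O → queue [P, J, I, G, C, A, O]
Visit P; enqueue K, H → queue [J, I, G, C, A, O, K, H]
Visit J; enqueue E → queue [I, G, C, A, O, K, H, E]
Visit I; enqueue M → queue [G, C, A, O, K, H, E, M]
Visit G; enqueue N, F, B → queue [C, A, O, K, H, E, M, N, F, B]
Visit C; enqueue Q, L → queue [A, O, K, H, E, M, N, F, B, Q, L]
Visit A → queue [O, K, H, E, M, N, F, B, Q, L]
Visit O → queue [K, H, E, M, N, F, B, Q, L]
Visit K → queue [H, E, M, N, F, B, Q, L]
Visit H → queue [E, M, N, F, B, Q, L]
Visit E → queue [M, N, F, B, Q, L]
Visit M → queue [N, F, B, Q, L]
Visit N → queue [F, B, Q, L]
Visit F → queue [B, Q, L]
Visit B → queue [Q, L]
Visit Q → queue [L]
Visit L → queue []

Visit order: D, R, P, J, I, G, C, A, O, K, H, E, M, N, F, B, Q, L

B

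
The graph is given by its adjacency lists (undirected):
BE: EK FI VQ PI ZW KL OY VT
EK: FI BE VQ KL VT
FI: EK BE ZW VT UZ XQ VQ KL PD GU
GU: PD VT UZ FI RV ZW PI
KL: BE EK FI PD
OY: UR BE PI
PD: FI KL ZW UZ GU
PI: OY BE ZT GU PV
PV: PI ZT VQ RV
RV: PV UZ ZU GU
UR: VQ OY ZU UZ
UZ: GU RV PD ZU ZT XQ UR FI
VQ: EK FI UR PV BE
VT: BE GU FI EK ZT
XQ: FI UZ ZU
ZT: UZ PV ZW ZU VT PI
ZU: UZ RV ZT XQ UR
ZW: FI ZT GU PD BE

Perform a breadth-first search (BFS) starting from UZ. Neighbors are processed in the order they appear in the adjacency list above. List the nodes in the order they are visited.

Visit UZ; enqueue GU, RV, PD, ZU, ZT, XQ, UR, FI → queue [GU, RV, PD, ZU, ZT, XQ, UR, FI]
Visit GU; enqueue VT, ZW, PI → queue [RV, PD, ZU, ZT, XQ, UR, FI, VT, ZW, PI]
Visit RV; enqueue PV → queue [PD, ZU, ZT, XQ, UR, FI, VT, ZW, PI, PV]
Visit PD; enqueue KL → queue [ZU, ZT, XQ, UR, FI, VT, ZW, PI, PV, KL]
Visit ZU → queue [ZT, XQ, UR, FI, VT, ZW, PI, PV, KL]
Visit ZT → queue [XQ, UR, FI, VT, ZW, PI, PV, KL]
Visit XQ → queue [UR, FI, VT, ZW, PI, PV, KL]
Visit UR; enqueue VQ, OY → queue [FI, VT, ZW, PI, PV, KL, VQ, OY]
Visit FI; enqueue EK, BE → queue [VT, ZW, PI, PV, KL, VQ, OY, EK, BE]
Visit VT → queue [ZW, PI, PV, KL, VQ, OY, EK, BE]
Visit ZW → queue [PI, PV, KL, VQ, OY, EK, BE]
Visit PI → queue [PV, KL, VQ, OY, EK, BE]
Visit PV → queue [KL, VQ, OY, EK, BE]
Visit KL → queue [VQ, OY, EK, BE]
Visit VQ → queue [OY, EK, BE]
Visit OY → queue [EK, BE]
Visit EK → queue [BE]
Visit BE → queue []

UZ, GU, RV, PD, ZU, ZT, XQ, UR, FI, VT, ZW, PI, PV, KL, VQ, OY, EK, BE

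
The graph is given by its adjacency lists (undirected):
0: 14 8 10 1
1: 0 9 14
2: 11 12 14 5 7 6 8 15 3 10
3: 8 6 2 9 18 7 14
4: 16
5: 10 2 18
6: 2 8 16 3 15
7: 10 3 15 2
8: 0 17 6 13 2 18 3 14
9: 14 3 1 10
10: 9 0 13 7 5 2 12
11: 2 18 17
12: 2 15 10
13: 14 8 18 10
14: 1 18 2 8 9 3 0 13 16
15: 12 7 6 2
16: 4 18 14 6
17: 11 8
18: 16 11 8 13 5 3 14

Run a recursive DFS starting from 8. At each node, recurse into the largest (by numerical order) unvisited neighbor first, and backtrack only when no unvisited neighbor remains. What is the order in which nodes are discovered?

Visit 8
8 → 18
18 → 16
16 → 14
14 → 13
13 → 10
10 → 12
12 → 15
15 → 7
7 → 3
3 → 9
9 → 1
1 → 0
3 → 6
6 → 2
2 → 11
11 → 17
2 → 5
16 → 4

8 18 16 14 13 10 12 15 7 3 9 1 0 6 2 11 17 5 4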